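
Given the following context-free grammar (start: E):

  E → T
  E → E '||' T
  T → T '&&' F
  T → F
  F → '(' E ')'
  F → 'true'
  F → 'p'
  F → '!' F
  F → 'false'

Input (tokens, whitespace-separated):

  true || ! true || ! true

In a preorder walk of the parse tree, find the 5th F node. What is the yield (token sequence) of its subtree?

[E [E [E [T [F true]]] || [T [F ! [F true]]]] || [T [F ! [F true]]]]

true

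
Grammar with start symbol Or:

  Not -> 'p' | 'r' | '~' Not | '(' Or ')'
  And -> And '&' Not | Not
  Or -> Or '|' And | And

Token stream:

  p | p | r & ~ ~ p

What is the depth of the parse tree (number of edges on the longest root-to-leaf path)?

[Or [Or [Or [And [Not p]]] | [And [Not p]]] | [And [And [Not r]] & [Not ~ [Not ~ [Not p]]]]]

5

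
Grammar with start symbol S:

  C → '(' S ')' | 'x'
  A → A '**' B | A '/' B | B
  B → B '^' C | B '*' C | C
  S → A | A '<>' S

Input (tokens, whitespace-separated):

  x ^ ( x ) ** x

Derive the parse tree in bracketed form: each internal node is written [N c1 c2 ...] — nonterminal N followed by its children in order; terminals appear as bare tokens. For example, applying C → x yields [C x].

S
A
A ** B
B ** B
B ^ C ** B
C ^ C ** B
x ^ C ** B
x ^ ( S ) ** B
x ^ ( A ) ** B
x ^ ( B ) ** B
x ^ ( C ) ** B
x ^ ( x ) ** B
x ^ ( x ) ** C
x ^ ( x ) ** x

[S [A [A [B [B [C x]] ^ [C ( [S [A [B [C x]]]] )]]] ** [B [C x]]]]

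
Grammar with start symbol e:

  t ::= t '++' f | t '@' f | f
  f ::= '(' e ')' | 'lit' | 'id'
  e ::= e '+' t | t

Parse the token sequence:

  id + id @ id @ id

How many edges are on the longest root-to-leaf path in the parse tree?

5

[e [e [t [f id]]] + [t [t [t [f id]] @ [f id]] @ [f id]]]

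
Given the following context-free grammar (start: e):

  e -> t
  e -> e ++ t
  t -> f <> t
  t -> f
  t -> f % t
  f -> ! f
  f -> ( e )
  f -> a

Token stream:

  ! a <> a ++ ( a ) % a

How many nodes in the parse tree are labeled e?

[e [e [t [f ! [f a]] <> [t [f a]]]] ++ [t [f ( [e [t [f a]]] )] % [t [f a]]]]

3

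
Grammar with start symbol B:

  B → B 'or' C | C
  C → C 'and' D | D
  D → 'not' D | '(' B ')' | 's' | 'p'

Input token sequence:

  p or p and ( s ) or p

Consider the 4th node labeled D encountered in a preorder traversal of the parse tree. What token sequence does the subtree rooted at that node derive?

[B [B [B [C [D p]]] or [C [C [D p]] and [D ( [B [C [D s]]] )]]] or [C [D p]]]

s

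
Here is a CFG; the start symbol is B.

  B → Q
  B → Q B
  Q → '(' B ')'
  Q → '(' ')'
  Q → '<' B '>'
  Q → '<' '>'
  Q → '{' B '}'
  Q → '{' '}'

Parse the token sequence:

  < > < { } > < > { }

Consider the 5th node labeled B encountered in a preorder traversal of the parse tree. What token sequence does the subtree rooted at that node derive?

[B [Q < >] [B [Q < [B [Q { }]] >] [B [Q < >] [B [Q { }]]]]]

{ }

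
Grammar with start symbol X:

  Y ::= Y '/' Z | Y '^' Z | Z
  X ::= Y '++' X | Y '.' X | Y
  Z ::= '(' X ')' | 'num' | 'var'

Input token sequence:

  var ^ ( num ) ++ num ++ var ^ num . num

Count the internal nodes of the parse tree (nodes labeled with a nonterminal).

19

[X [Y [Y [Z var]] ^ [Z ( [X [Y [Z num]]] )]] ++ [X [Y [Z num]] ++ [X [Y [Y [Z var]] ^ [Z num]] . [X [Y [Z num]]]]]]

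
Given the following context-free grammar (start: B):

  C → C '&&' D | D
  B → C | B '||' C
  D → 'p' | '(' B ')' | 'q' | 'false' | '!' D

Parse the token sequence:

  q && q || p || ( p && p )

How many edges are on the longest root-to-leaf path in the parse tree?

[B [B [B [C [C [D q]] && [D q]]] || [C [D p]]] || [C [D ( [B [C [C [D p]] && [D p]]] )]]]

7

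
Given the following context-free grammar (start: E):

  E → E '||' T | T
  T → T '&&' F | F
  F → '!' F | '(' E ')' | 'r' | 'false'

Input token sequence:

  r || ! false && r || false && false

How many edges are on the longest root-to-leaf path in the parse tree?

6

[E [E [E [T [F r]]] || [T [T [F ! [F false]]] && [F r]]] || [T [T [F false]] && [F false]]]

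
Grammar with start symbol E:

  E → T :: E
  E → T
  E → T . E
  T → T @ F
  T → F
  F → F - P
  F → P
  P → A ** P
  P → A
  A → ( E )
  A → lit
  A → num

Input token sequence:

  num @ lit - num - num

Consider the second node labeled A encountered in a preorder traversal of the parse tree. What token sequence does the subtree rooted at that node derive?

[E [T [T [F [P [A num]]]] @ [F [F [F [P [A lit]]] - [P [A num]]] - [P [A num]]]]]

lit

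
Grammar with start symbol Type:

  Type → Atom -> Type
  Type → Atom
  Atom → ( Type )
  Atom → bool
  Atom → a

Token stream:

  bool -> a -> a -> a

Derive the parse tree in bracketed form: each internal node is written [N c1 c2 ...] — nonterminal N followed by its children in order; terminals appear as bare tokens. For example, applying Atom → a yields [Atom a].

Type
Atom -> Type
bool -> Type
bool -> Atom -> Type
bool -> a -> Type
bool -> a -> Atom -> Type
bool -> a -> a -> Type
bool -> a -> a -> Atom
bool -> a -> a -> a

[Type [Atom bool] -> [Type [Atom a] -> [Type [Atom a] -> [Type [Atom a]]]]]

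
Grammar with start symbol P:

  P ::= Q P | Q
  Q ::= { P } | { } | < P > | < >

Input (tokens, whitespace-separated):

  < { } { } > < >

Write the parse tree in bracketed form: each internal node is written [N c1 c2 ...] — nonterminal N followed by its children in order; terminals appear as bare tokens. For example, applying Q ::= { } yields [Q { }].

[P [Q < [P [Q { }] [P [Q { }]]] >] [P [Q < >]]]

P
Q P
< P > P
< Q P > P
< { } P > P
< { } Q > P
< { } { } > P
< { } { } > Q
< { } { } > < >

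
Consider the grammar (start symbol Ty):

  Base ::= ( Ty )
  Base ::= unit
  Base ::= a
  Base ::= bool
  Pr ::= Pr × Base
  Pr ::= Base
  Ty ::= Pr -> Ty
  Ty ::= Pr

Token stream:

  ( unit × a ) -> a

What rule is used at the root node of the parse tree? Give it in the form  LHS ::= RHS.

Ty ::= Pr -> Ty

[Ty [Pr [Base ( [Ty [Pr [Pr [Base unit]] × [Base a]]] )]] -> [Ty [Pr [Base a]]]]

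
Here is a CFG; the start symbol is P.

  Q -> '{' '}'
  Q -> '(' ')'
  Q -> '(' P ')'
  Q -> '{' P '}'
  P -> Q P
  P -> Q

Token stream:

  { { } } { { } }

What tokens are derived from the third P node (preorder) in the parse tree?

[P [Q { [P [Q { }]] }] [P [Q { [P [Q { }]] }]]]

{ { } }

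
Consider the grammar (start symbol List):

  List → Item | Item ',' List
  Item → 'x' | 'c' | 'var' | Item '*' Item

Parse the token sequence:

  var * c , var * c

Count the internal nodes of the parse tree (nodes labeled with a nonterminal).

[List [Item [Item var] * [Item c]] , [List [Item [Item var] * [Item c]]]]

8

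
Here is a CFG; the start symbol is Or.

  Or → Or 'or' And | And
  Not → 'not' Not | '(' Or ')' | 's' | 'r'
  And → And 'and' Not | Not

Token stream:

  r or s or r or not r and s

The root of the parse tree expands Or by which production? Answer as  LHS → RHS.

[Or [Or [Or [Or [And [Not r]]] or [And [Not s]]] or [And [Not r]]] or [And [And [Not not [Not r]]] and [Not s]]]

Or → Or 'or' And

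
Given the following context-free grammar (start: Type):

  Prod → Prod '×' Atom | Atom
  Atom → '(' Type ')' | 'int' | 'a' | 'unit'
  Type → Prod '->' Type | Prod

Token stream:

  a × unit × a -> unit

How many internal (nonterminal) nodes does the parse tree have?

[Type [Prod [Prod [Prod [Atom a]] × [Atom unit]] × [Atom a]] -> [Type [Prod [Atom unit]]]]

10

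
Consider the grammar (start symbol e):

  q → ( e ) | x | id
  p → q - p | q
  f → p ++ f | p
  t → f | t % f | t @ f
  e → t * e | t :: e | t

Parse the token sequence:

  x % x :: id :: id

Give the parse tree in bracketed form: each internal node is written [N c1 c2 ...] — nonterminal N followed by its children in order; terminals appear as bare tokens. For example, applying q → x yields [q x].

[e [t [t [f [p [q x]]]] % [f [p [q x]]]] :: [e [t [f [p [q id]]]] :: [e [t [f [p [q id]]]]]]]

e
t :: e
t % f :: e
f % f :: e
p % f :: e
q % f :: e
x % f :: e
x % p :: e
x % q :: e
x % x :: e
x % x :: t :: e
x % x :: f :: e
x % x :: p :: e
x % x :: q :: e
x % x :: id :: e
x % x :: id :: t
x % x :: id :: f
x % x :: id :: p
x % x :: id :: q
x % x :: id :: id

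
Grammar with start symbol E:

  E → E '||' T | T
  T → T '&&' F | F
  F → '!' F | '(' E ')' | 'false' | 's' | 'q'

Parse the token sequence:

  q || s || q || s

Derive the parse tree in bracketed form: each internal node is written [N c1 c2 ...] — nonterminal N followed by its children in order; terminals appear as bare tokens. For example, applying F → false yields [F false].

[E [E [E [E [T [F q]]] || [T [F s]]] || [T [F q]]] || [T [F s]]]

E
E || T
E || T || T
E || T || T || T
T || T || T || T
F || T || T || T
q || T || T || T
q || F || T || T
q || s || T || T
q || s || F || T
q || s || q || T
q || s || q || F
q || s || q || s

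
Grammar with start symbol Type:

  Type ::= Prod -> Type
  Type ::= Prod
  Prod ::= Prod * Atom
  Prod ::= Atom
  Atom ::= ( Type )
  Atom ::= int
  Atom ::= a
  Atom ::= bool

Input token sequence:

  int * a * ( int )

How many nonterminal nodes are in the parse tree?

10

[Type [Prod [Prod [Prod [Atom int]] * [Atom a]] * [Atom ( [Type [Prod [Atom int]]] )]]]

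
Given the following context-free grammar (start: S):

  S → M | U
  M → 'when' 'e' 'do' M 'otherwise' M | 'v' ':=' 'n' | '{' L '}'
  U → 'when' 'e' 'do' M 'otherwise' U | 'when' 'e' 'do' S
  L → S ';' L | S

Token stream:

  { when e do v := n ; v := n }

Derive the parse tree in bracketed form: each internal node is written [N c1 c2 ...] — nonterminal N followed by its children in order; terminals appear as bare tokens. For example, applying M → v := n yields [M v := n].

[S [M { [L [S [U when e do [S [M v := n]]]] ; [L [S [M v := n]]]] }]]

S
M
{ L }
{ S ; L }
{ U ; L }
{ when e do S ; L }
{ when e do M ; L }
{ when e do v := n ; L }
{ when e do v := n ; S }
{ when e do v := n ; M }
{ when e do v := n ; v := n }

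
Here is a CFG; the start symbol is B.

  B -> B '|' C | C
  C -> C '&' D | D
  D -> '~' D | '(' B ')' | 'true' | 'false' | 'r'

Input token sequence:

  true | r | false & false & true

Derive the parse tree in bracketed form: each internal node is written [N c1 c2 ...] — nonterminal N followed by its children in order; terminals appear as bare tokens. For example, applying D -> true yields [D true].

B
B | C
B | C | C
C | C | C
D | C | C
true | C | C
true | D | C
true | r | C
true | r | C & D
true | r | C & D & D
true | r | D & D & D
true | r | false & D & D
true | r | false & false & D
true | r | false & false & true

[B [B [B [C [D true]]] | [C [D r]]] | [C [C [C [D false]] & [D false]] & [D true]]]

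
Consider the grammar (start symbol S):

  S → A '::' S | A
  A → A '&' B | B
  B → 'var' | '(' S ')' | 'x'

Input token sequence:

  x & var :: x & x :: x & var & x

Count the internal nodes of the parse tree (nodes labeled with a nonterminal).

[S [A [A [B x]] & [B var]] :: [S [A [A [B x]] & [B x]] :: [S [A [A [A [B x]] & [B var]] & [B x]]]]]

17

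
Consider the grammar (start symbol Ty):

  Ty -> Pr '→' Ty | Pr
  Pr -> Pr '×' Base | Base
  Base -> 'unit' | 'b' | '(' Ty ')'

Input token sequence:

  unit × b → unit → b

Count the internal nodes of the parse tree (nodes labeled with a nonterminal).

[Ty [Pr [Pr [Base unit]] × [Base b]] → [Ty [Pr [Base unit]] → [Ty [Pr [Base b]]]]]

11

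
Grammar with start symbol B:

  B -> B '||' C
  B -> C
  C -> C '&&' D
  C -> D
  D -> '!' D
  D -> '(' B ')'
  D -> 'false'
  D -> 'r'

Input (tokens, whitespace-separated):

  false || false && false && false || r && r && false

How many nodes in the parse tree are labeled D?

7

[B [B [B [C [D false]]] || [C [C [C [D false]] && [D false]] && [D false]]] || [C [C [C [D r]] && [D r]] && [D false]]]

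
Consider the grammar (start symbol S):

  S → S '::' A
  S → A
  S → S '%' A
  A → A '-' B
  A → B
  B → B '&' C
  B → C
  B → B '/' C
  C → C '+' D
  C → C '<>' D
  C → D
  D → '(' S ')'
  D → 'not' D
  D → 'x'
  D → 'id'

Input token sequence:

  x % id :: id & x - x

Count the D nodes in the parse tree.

5

[S [S [S [A [B [C [D x]]]]] % [A [B [C [D id]]]]] :: [A [A [B [B [C [D id]]] & [C [D x]]]] - [B [C [D x]]]]]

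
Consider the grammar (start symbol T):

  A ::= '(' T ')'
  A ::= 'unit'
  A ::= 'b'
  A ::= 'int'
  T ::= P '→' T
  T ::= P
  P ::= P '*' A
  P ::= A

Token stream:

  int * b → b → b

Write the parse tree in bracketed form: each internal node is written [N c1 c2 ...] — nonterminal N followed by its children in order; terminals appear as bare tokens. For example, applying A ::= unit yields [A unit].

T
P → T
P * A → T
A * A → T
int * A → T
int * b → T
int * b → P → T
int * b → A → T
int * b → b → T
int * b → b → P
int * b → b → A
int * b → b → b

[T [P [P [A int]] * [A b]] → [T [P [A b]] → [T [P [A b]]]]]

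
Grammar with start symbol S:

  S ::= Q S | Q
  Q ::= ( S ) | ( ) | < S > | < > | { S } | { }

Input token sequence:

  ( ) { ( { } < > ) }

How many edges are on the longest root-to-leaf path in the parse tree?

8

[S [Q ( )] [S [Q { [S [Q ( [S [Q { }] [S [Q < >]]] )]] }]]]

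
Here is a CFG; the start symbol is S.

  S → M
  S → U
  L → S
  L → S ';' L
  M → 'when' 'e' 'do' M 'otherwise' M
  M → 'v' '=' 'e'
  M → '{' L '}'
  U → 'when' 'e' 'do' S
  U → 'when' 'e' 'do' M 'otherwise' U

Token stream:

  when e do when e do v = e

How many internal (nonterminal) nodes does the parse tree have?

[S [U when e do [S [U when e do [S [M v = e]]]]]]

6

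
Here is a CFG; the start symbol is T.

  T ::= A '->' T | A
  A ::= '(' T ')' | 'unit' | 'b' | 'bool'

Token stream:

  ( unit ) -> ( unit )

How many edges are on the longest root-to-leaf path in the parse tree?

[T [A ( [T [A unit]] )] -> [T [A ( [T [A unit]] )]]]

5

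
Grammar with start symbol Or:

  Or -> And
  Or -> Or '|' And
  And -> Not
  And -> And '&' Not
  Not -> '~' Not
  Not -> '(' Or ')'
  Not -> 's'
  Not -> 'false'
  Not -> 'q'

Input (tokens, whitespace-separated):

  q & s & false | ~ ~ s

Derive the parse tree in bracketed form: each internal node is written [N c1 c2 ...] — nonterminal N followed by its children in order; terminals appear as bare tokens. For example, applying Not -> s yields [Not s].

Or
Or | And
And | And
And & Not | And
And & Not & Not | And
Not & Not & Not | And
q & Not & Not | And
q & s & Not | And
q & s & false | And
q & s & false | Not
q & s & false | ~ Not
q & s & false | ~ ~ Not
q & s & false | ~ ~ s

[Or [Or [And [And [And [Not q]] & [Not s]] & [Not false]]] | [And [Not ~ [Not ~ [Not s]]]]]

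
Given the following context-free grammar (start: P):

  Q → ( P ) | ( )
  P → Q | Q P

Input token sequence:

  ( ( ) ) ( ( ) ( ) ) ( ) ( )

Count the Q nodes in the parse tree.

[P [Q ( [P [Q ( )]] )] [P [Q ( [P [Q ( )] [P [Q ( )]]] )] [P [Q ( )] [P [Q ( )]]]]]

7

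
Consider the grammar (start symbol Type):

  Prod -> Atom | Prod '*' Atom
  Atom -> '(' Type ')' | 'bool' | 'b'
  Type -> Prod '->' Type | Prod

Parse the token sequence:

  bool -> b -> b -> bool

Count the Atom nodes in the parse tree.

4

[Type [Prod [Atom bool]] -> [Type [Prod [Atom b]] -> [Type [Prod [Atom b]] -> [Type [Prod [Atom bool]]]]]]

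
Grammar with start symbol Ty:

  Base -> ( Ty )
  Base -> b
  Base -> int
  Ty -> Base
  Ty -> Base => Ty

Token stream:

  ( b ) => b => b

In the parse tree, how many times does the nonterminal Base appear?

[Ty [Base ( [Ty [Base b]] )] => [Ty [Base b] => [Ty [Base b]]]]

4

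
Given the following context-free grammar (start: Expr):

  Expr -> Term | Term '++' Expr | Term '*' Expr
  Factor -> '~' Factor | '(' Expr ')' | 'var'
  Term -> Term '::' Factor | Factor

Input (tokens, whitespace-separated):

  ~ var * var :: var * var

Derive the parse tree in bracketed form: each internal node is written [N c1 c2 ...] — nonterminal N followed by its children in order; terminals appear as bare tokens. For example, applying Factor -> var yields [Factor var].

[Expr [Term [Factor ~ [Factor var]]] * [Expr [Term [Term [Factor var]] :: [Factor var]] * [Expr [Term [Factor var]]]]]

Expr
Term * Expr
Factor * Expr
~ Factor * Expr
~ var * Expr
~ var * Term * Expr
~ var * Term :: Factor * Expr
~ var * Factor :: Factor * Expr
~ var * var :: Factor * Expr
~ var * var :: var * Expr
~ var * var :: var * Term
~ var * var :: var * Factor
~ var * var :: var * var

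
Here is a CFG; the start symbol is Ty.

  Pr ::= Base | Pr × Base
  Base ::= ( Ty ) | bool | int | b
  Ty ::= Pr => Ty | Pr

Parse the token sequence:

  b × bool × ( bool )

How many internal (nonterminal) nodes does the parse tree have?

[Ty [Pr [Pr [Pr [Base b]] × [Base bool]] × [Base ( [Ty [Pr [Base bool]]] )]]]

10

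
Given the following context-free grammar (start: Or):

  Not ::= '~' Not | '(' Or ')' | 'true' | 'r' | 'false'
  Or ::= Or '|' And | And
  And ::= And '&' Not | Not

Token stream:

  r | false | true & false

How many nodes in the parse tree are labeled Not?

[Or [Or [Or [And [Not r]]] | [And [Not false]]] | [And [And [Not true]] & [Not false]]]

4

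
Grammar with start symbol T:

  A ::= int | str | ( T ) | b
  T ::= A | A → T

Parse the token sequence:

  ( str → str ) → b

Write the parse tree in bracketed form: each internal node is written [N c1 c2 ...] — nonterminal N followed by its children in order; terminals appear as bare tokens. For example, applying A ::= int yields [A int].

T
A → T
( T ) → T
( A → T ) → T
( str → T ) → T
( str → A ) → T
( str → str ) → T
( str → str ) → A
( str → str ) → b

[T [A ( [T [A str] → [T [A str]]] )] → [T [A b]]]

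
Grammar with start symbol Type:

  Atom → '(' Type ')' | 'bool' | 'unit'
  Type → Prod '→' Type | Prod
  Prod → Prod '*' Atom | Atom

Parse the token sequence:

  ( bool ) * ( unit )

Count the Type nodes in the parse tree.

3

[Type [Prod [Prod [Atom ( [Type [Prod [Atom bool]]] )]] * [Atom ( [Type [Prod [Atom unit]]] )]]]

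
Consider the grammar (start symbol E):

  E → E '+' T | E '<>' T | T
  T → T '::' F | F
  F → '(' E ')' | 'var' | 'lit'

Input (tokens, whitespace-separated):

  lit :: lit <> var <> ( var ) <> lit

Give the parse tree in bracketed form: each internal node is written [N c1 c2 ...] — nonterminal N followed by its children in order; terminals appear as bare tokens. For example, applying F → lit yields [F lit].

[E [E [E [E [T [T [F lit]] :: [F lit]]] <> [T [F var]]] <> [T [F ( [E [T [F var]]] )]]] <> [T [F lit]]]

E
E <> T
E <> T <> T
E <> T <> T <> T
T <> T <> T <> T
T :: F <> T <> T <> T
F :: F <> T <> T <> T
lit :: F <> T <> T <> T
lit :: lit <> T <> T <> T
lit :: lit <> F <> T <> T
lit :: lit <> var <> T <> T
lit :: lit <> var <> F <> T
lit :: lit <> var <> ( E ) <> T
lit :: lit <> var <> ( T ) <> T
lit :: lit <> var <> ( F ) <> T
lit :: lit <> var <> ( var ) <> T
lit :: lit <> var <> ( var ) <> F
lit :: lit <> var <> ( var ) <> lit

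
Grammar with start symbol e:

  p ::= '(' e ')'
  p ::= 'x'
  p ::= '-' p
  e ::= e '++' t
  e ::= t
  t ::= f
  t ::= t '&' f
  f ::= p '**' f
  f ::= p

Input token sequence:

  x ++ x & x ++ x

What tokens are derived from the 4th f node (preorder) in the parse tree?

x

[e [e [e [t [f [p x]]]] ++ [t [t [f [p x]]] & [f [p x]]]] ++ [t [f [p x]]]]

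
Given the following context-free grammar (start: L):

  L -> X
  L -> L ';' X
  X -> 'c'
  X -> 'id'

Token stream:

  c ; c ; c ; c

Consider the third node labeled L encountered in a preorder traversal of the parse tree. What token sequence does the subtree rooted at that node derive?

[L [L [L [L [X c]] ; [X c]] ; [X c]] ; [X c]]

c ; c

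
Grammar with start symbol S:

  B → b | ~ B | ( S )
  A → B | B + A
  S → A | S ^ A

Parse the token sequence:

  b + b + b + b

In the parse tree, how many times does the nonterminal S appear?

1

[S [A [B b] + [A [B b] + [A [B b] + [A [B b]]]]]]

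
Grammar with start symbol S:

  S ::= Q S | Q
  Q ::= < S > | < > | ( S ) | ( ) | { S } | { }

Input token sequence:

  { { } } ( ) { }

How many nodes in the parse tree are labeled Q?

4

[S [Q { [S [Q { }]] }] [S [Q ( )] [S [Q { }]]]]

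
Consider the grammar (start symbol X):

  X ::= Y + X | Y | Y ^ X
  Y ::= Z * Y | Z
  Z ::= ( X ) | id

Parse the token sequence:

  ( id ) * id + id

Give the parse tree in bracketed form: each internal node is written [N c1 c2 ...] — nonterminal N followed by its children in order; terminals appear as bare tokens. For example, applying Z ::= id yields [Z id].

X
Y + X
Z * Y + X
( X ) * Y + X
( Y ) * Y + X
( Z ) * Y + X
( id ) * Y + X
( id ) * Z + X
( id ) * id + X
( id ) * id + Y
( id ) * id + Z
( id ) * id + id

[X [Y [Z ( [X [Y [Z id]]] )] * [Y [Z id]]] + [X [Y [Z id]]]]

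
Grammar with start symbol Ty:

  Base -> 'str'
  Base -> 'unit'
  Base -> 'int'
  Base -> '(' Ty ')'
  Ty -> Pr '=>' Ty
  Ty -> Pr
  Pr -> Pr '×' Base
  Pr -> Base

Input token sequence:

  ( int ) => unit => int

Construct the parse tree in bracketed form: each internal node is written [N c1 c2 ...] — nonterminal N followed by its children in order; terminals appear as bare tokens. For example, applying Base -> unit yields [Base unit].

Ty
Pr => Ty
Base => Ty
( Ty ) => Ty
( Pr ) => Ty
( Base ) => Ty
( int ) => Ty
( int ) => Pr => Ty
( int ) => Base => Ty
( int ) => unit => Ty
( int ) => unit => Pr
( int ) => unit => Base
( int ) => unit => int

[Ty [Pr [Base ( [Ty [Pr [Base int]]] )]] => [Ty [Pr [Base unit]] => [Ty [Pr [Base int]]]]]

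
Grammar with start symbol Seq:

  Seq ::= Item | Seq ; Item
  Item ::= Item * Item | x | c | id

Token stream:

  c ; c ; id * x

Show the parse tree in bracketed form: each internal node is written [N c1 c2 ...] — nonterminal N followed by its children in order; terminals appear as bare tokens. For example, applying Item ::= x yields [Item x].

Seq
Seq ; Item
Seq ; Item ; Item
Item ; Item ; Item
c ; Item ; Item
c ; c ; Item
c ; c ; Item * Item
c ; c ; id * Item
c ; c ; id * x

[Seq [Seq [Seq [Item c]] ; [Item c]] ; [Item [Item id] * [Item x]]]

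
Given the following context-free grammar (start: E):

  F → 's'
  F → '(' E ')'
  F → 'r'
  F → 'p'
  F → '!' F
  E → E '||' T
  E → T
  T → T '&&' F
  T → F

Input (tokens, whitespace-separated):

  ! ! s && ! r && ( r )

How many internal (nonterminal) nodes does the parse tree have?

[E [T [T [T [F ! [F ! [F s]]]] && [F ! [F r]]] && [F ( [E [T [F r]]] )]]]

13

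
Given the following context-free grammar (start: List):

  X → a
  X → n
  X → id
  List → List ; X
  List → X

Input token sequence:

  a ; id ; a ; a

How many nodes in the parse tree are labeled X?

[List [List [List [List [X a]] ; [X id]] ; [X a]] ; [X a]]

4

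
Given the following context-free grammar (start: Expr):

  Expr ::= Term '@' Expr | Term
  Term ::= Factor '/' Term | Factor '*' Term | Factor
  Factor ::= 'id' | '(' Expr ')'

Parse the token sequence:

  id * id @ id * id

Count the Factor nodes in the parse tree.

[Expr [Term [Factor id] * [Term [Factor id]]] @ [Expr [Term [Factor id] * [Term [Factor id]]]]]

4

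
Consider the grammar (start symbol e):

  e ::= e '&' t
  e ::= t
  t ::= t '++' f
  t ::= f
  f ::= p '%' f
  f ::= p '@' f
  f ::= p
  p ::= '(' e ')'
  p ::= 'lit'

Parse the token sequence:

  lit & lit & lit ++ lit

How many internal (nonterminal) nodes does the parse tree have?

[e [e [e [t [f [p lit]]]] & [t [f [p lit]]]] & [t [t [f [p lit]]] ++ [f [p lit]]]]

15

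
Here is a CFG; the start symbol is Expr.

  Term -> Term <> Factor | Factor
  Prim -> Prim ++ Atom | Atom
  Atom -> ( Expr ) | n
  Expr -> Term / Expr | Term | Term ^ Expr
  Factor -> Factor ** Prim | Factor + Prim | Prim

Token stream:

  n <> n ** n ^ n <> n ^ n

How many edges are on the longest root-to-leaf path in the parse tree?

7

[Expr [Term [Term [Factor [Prim [Atom n]]]] <> [Factor [Factor [Prim [Atom n]]] ** [Prim [Atom n]]]] ^ [Expr [Term [Term [Factor [Prim [Atom n]]]] <> [Factor [Prim [Atom n]]]] ^ [Expr [Term [Factor [Prim [Atom n]]]]]]]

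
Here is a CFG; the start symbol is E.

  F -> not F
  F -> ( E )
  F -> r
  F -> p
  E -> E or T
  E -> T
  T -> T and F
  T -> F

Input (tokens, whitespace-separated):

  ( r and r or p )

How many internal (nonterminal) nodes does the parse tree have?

[E [T [F ( [E [E [T [T [F r]] and [F r]]] or [T [F p]]] )]]]

11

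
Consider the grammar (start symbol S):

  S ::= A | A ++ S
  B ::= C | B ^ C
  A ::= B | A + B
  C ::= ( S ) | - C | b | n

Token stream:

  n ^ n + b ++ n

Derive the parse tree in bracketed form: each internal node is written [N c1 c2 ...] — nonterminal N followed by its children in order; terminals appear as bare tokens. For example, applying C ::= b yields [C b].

S
A ++ S
A + B ++ S
B + B ++ S
B ^ C + B ++ S
C ^ C + B ++ S
n ^ C + B ++ S
n ^ n + B ++ S
n ^ n + C ++ S
n ^ n + b ++ S
n ^ n + b ++ A
n ^ n + b ++ B
n ^ n + b ++ C
n ^ n + b ++ n

[S [A [A [B [B [C n]] ^ [C n]]] + [B [C b]]] ++ [S [A [B [C n]]]]]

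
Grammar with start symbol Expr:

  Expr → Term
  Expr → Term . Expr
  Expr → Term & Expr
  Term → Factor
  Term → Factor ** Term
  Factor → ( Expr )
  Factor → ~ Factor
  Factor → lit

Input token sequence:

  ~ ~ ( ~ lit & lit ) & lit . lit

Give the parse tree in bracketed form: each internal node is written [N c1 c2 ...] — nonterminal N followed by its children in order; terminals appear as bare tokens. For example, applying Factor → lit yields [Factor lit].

Expr
Term & Expr
Factor & Expr
~ Factor & Expr
~ ~ Factor & Expr
~ ~ ( Expr ) & Expr
~ ~ ( Term & Expr ) & Expr
~ ~ ( Factor & Expr ) & Expr
~ ~ ( ~ Factor & Expr ) & Expr
~ ~ ( ~ lit & Expr ) & Expr
~ ~ ( ~ lit & Term ) & Expr
~ ~ ( ~ lit & Factor ) & Expr
~ ~ ( ~ lit & lit ) & Expr
~ ~ ( ~ lit & lit ) & Term . Expr
~ ~ ( ~ lit & lit ) & Factor . Expr
~ ~ ( ~ lit & lit ) & lit . Expr
~ ~ ( ~ lit & lit ) & lit . Term
~ ~ ( ~ lit & lit ) & lit . Factor
~ ~ ( ~ lit & lit ) & lit . lit

[Expr [Term [Factor ~ [Factor ~ [Factor ( [Expr [Term [Factor ~ [Factor lit]]] & [Expr [Term [Factor lit]]]] )]]]] & [Expr [Term [Factor lit]] . [Expr [Term [Factor lit]]]]]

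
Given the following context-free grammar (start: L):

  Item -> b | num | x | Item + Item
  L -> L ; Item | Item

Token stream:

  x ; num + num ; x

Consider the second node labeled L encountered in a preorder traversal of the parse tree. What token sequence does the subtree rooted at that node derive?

[L [L [L [Item x]] ; [Item [Item num] + [Item num]]] ; [Item x]]

x ; num + num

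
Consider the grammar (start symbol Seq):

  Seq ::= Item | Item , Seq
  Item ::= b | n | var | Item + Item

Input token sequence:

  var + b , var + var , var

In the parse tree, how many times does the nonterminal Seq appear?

[Seq [Item [Item var] + [Item b]] , [Seq [Item [Item var] + [Item var]] , [Seq [Item var]]]]

3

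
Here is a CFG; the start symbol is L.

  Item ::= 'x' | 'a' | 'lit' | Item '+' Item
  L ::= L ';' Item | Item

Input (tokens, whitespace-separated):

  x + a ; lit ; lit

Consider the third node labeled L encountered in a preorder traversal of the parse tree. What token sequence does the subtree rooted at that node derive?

[L [L [L [Item [Item x] + [Item a]]] ; [Item lit]] ; [Item lit]]

x + a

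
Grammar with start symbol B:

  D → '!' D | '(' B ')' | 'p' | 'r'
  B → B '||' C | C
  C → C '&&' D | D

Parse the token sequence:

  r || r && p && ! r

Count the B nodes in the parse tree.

[B [B [C [D r]]] || [C [C [C [D r]] && [D p]] && [D ! [D r]]]]

2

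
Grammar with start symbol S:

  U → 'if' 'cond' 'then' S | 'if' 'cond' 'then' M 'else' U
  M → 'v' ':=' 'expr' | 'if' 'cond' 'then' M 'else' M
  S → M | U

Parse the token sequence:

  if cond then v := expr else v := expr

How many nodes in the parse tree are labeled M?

3

[S [M if cond then [M v := expr] else [M v := expr]]]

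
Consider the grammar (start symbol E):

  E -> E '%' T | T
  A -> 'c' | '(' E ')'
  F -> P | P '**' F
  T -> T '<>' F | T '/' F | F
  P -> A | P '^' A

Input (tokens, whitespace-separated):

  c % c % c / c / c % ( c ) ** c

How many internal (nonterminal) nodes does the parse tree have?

[E [E [E [E [T [F [P [A c]]]]] % [T [F [P [A c]]]]] % [T [T [T [F [P [A c]]]] / [F [P [A c]]]] / [F [P [A c]]]]] % [T [F [P [A ( [E [T [F [P [A c]]]]] )]] ** [F [P [A c]]]]]]

36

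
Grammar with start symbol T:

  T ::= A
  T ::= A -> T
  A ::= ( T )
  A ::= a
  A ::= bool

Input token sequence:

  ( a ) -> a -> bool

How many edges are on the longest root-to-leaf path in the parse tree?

[T [A ( [T [A a]] )] -> [T [A a] -> [T [A bool]]]]

4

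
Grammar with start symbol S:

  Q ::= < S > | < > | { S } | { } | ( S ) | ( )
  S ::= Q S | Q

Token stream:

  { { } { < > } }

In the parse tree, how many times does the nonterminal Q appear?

[S [Q { [S [Q { }] [S [Q { [S [Q < >]] }]]] }]]

4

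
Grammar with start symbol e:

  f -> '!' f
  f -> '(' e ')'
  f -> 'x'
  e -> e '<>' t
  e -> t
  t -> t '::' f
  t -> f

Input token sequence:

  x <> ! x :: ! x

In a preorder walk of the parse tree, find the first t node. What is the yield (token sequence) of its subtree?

[e [e [t [f x]]] <> [t [t [f ! [f x]]] :: [f ! [f x]]]]

x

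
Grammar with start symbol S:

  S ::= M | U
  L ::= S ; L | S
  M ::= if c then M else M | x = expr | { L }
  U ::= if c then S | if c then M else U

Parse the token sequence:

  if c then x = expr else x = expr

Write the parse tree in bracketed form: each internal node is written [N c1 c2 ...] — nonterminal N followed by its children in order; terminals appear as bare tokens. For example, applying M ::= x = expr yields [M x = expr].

[S [M if c then [M x = expr] else [M x = expr]]]

S
M
if c then M else M
if c then x = expr else M
if c then x = expr else x = expr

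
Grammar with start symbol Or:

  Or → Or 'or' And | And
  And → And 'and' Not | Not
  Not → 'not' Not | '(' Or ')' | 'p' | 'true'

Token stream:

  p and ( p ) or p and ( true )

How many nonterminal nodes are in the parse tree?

16

[Or [Or [And [And [Not p]] and [Not ( [Or [And [Not p]]] )]]] or [And [And [Not p]] and [Not ( [Or [And [Not true]]] )]]]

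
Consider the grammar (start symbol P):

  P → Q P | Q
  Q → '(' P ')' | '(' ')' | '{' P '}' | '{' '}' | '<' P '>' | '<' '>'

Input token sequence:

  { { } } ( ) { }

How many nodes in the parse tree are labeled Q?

[P [Q { [P [Q { }]] }] [P [Q ( )] [P [Q { }]]]]

4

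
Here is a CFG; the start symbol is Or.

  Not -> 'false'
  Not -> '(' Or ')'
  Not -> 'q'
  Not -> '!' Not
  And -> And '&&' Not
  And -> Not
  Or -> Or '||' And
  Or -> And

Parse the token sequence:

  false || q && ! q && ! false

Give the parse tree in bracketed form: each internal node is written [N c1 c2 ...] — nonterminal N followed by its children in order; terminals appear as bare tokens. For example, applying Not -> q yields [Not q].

[Or [Or [And [Not false]]] || [And [And [And [Not q]] && [Not ! [Not q]]] && [Not ! [Not false]]]]

Or
Or || And
And || And
Not || And
false || And
false || And && Not
false || And && Not && Not
false || Not && Not && Not
false || q && Not && Not
false || q && ! Not && Not
false || q && ! q && Not
false || q && ! q && ! Not
false || q && ! q && ! false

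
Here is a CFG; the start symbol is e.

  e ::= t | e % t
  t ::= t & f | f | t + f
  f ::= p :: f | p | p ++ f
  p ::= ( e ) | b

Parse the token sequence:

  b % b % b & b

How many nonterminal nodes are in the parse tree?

15

[e [e [e [t [f [p b]]]] % [t [f [p b]]]] % [t [t [f [p b]]] & [f [p b]]]]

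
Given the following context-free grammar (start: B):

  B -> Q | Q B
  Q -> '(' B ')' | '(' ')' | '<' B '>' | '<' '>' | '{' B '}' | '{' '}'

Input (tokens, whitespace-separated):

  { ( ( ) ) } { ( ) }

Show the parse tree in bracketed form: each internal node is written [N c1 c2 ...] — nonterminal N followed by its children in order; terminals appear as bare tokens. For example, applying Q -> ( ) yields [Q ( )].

B
Q B
{ B } B
{ Q } B
{ ( B ) } B
{ ( Q ) } B
{ ( ( ) ) } B
{ ( ( ) ) } Q
{ ( ( ) ) } { B }
{ ( ( ) ) } { Q }
{ ( ( ) ) } { ( ) }

[B [Q { [B [Q ( [B [Q ( )]] )]] }] [B [Q { [B [Q ( )]] }]]]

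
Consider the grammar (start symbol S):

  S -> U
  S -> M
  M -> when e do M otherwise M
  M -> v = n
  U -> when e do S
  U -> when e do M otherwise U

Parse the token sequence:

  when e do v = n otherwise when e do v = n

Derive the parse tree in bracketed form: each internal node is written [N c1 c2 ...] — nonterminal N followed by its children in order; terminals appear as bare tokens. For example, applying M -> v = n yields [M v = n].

[S [U when e do [M v = n] otherwise [U when e do [S [M v = n]]]]]

S
U
when e do M otherwise U
when e do v = n otherwise U
when e do v = n otherwise when e do S
when e do v = n otherwise when e do M
when e do v = n otherwise when e do v = n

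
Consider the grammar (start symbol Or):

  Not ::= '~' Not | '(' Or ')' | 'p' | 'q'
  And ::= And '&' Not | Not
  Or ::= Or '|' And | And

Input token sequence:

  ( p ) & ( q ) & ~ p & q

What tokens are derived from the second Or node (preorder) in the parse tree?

[Or [And [And [And [And [Not ( [Or [And [Not p]]] )]] & [Not ( [Or [And [Not q]]] )]] & [Not ~ [Not p]]] & [Not q]]]

p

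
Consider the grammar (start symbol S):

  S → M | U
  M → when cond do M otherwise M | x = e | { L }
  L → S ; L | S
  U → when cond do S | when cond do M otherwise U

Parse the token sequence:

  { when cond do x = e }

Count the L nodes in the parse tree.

1

[S [M { [L [S [U when cond do [S [M x = e]]]]] }]]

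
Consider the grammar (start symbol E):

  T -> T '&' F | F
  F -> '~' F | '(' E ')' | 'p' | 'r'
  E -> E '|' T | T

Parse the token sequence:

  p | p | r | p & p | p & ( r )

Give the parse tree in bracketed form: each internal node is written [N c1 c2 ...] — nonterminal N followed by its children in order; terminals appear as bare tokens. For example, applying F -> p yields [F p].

[E [E [E [E [E [T [F p]]] | [T [F p]]] | [T [F r]]] | [T [T [F p]] & [F p]]] | [T [T [F p]] & [F ( [E [T [F r]]] )]]]

E
E | T
E | T | T
E | T | T | T
E | T | T | T | T
T | T | T | T | T
F | T | T | T | T
p | T | T | T | T
p | F | T | T | T
p | p | T | T | T
p | p | F | T | T
p | p | r | T | T
p | p | r | T & F | T
p | p | r | F & F | T
p | p | r | p & F | T
p | p | r | p & p | T
p | p | r | p & p | T & F
p | p | r | p & p | F & F
p | p | r | p & p | p & F
p | p | r | p & p | p & ( E )
p | p | r | p & p | p & ( T )
p | p | r | p & p | p & ( F )
p | p | r | p & p | p & ( r )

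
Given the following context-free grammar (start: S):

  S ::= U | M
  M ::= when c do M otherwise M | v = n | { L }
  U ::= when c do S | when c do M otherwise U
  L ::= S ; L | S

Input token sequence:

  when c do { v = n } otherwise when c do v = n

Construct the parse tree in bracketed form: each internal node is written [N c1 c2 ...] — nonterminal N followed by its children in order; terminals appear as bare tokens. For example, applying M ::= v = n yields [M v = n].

S
U
when c do M otherwise U
when c do { L } otherwise U
when c do { S } otherwise U
when c do { M } otherwise U
when c do { v = n } otherwise U
when c do { v = n } otherwise when c do S
when c do { v = n } otherwise when c do M
when c do { v = n } otherwise when c do v = n

[S [U when c do [M { [L [S [M v = n]]] }] otherwise [U when c do [S [M v = n]]]]]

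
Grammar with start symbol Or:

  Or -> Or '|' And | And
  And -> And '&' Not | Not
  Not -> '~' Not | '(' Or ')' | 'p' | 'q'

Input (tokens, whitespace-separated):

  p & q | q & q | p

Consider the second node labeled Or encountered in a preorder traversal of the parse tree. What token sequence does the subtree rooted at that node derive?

[Or [Or [Or [And [And [Not p]] & [Not q]]] | [And [And [Not q]] & [Not q]]] | [And [Not p]]]

p & q | q & q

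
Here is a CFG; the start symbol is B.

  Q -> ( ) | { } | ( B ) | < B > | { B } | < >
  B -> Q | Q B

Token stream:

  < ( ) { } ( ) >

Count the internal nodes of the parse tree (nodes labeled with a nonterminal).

8

[B [Q < [B [Q ( )] [B [Q { }] [B [Q ( )]]]] >]]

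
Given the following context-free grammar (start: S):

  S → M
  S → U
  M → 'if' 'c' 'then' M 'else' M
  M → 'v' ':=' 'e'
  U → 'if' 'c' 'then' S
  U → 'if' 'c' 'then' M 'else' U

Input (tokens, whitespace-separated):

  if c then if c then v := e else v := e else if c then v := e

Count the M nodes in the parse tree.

[S [U if c then [M if c then [M v := e] else [M v := e]] else [U if c then [S [M v := e]]]]]

4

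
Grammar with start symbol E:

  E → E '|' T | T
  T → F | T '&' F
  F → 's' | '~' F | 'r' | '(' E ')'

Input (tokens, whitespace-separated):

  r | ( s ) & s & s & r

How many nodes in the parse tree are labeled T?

6

[E [E [T [F r]]] | [T [T [T [T [F ( [E [T [F s]]] )]] & [F s]] & [F s]] & [F r]]]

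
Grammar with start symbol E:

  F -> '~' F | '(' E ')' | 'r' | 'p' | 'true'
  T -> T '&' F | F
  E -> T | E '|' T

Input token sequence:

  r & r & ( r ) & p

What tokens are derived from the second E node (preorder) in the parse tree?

r

[E [T [T [T [T [F r]] & [F r]] & [F ( [E [T [F r]]] )]] & [F p]]]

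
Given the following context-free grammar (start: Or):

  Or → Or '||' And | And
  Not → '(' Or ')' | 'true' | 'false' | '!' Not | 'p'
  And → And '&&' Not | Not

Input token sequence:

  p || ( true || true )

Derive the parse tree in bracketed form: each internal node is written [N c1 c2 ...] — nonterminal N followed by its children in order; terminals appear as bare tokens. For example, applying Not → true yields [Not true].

[Or [Or [And [Not p]]] || [And [Not ( [Or [Or [And [Not true]]] || [And [Not true]]] )]]]

Or
Or || And
And || And
Not || And
p || And
p || Not
p || ( Or )
p || ( Or || And )
p || ( And || And )
p || ( Not || And )
p || ( true || And )
p || ( true || Not )
p || ( true || true )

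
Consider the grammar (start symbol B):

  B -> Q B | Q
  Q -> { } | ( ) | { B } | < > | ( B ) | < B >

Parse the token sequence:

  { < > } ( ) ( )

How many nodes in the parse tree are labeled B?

[B [Q { [B [Q < >]] }] [B [Q ( )] [B [Q ( )]]]]

4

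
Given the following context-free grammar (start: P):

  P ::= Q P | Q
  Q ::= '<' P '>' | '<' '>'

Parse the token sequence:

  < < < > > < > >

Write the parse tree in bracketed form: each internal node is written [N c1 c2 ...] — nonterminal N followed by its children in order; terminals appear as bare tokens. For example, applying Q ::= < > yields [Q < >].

P
Q
< P >
< Q P >
< < P > P >
< < Q > P >
< < < > > P >
< < < > > Q >
< < < > > < > >

[P [Q < [P [Q < [P [Q < >]] >] [P [Q < >]]] >]]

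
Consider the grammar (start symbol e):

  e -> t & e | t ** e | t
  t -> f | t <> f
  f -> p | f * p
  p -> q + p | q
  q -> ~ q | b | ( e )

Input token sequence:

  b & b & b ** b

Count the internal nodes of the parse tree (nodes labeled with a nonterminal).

[e [t [f [p [q b]]]] & [e [t [f [p [q b]]]] & [e [t [f [p [q b]]]] ** [e [t [f [p [q b]]]]]]]]

20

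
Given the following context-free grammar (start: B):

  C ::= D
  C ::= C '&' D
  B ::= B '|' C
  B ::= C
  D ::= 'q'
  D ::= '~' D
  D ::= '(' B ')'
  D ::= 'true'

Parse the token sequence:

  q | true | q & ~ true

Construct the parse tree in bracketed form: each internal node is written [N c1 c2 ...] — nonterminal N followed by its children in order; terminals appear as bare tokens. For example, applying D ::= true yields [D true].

[B [B [B [C [D q]]] | [C [D true]]] | [C [C [D q]] & [D ~ [D true]]]]

B
B | C
B | C | C
C | C | C
D | C | C
q | C | C
q | D | C
q | true | C
q | true | C & D
q | true | D & D
q | true | q & D
q | true | q & ~ D
q | true | q & ~ true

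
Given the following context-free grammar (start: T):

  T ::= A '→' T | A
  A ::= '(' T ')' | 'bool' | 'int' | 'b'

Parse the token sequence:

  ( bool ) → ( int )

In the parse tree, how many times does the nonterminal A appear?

[T [A ( [T [A bool]] )] → [T [A ( [T [A int]] )]]]

4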